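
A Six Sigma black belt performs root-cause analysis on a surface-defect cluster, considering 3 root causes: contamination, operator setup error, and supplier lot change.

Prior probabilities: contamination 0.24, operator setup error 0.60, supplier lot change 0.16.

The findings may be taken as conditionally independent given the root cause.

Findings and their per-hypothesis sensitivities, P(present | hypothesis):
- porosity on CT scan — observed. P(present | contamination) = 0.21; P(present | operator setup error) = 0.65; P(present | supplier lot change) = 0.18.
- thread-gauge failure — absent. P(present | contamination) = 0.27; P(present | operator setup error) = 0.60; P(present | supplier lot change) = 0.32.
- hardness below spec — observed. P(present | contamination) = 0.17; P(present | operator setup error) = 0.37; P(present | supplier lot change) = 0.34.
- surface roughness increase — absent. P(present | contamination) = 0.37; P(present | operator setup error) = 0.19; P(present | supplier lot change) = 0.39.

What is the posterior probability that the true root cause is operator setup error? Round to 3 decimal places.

0.854

For each hypothesis, the unnormalized posterior weight is prior × product of the finding likelihoods (using 1 − P(present | H) for each absent finding):
  contamination: 0.24 × 0.21 × (1 − 0.27) × 0.17 × (1 − 0.37) = 0.0039404
  operator setup error: 0.60 × 0.65 × (1 − 0.60) × 0.37 × (1 − 0.19) = 0.046753
  supplier lot change: 0.16 × 0.18 × (1 − 0.32) × 0.34 × (1 − 0.39) = 0.0040617
The unnormalized weights sum to 0.054755.
P(operator setup error | evidence) = 0.046753 / 0.054755 ≈ 0.854.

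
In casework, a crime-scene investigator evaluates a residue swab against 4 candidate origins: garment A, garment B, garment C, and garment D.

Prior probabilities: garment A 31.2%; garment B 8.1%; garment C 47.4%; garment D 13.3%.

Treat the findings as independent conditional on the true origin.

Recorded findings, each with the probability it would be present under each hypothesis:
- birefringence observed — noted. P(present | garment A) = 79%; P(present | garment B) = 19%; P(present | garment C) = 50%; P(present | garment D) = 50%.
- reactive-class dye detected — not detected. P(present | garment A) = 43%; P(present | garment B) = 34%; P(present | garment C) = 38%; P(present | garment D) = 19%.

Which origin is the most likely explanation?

garment C

Multiply each prior by the joint likelihood of the evidence pattern (using 1 − P(present | H) for each absent finding):
  garment A: 0.312 × 0.79 × (1 − 0.43) = 0.14049
  garment B: 0.081 × 0.19 × (1 − 0.34) = 0.010157
  garment C: 0.474 × 0.50 × (1 − 0.38) = 0.14694
  garment D: 0.133 × 0.50 × (1 − 0.19) = 0.053865
Normalizing constant Z = 0.14049 + 0.010157 + 0.14694 + 0.053865 = 0.35146.
P(garment A | evidence) ≈ 0.14049 / 0.35146 ≈ 0.400
P(garment B | evidence) ≈ 0.010157 / 0.35146 ≈ 0.029
P(garment C | evidence) ≈ 0.14694 / 0.35146 ≈ 0.418
P(garment D | evidence) ≈ 0.053865 / 0.35146 ≈ 0.153
The largest is 0.418, so garment C is most probable.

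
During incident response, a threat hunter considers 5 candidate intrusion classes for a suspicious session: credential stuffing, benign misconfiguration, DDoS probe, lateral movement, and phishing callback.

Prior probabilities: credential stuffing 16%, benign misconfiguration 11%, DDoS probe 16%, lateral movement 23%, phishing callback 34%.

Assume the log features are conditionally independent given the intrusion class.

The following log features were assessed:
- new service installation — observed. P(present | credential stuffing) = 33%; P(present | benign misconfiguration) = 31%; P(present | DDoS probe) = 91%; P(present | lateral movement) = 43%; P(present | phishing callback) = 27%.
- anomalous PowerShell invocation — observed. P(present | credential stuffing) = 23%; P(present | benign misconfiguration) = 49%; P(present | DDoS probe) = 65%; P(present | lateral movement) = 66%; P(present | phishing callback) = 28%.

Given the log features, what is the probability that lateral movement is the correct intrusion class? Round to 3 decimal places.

0.304

By Bayes' rule with conditional independence, the unnormalized weight for each hypothesis is prior × ∏ likelihoods:
  credential stuffing: 0.16 × 0.33 × 0.23 = 0.012144
  benign misconfiguration: 0.11 × 0.31 × 0.49 = 0.016709
  DDoS probe: 0.16 × 0.91 × 0.65 = 0.09464
  lateral movement: 0.23 × 0.43 × 0.66 = 0.065274
  phishing callback: 0.34 × 0.27 × 0.28 = 0.025704
The unnormalized weights sum to 0.21447.
P(lateral movement | evidence) = 0.065274 / 0.21447 ≈ 0.304.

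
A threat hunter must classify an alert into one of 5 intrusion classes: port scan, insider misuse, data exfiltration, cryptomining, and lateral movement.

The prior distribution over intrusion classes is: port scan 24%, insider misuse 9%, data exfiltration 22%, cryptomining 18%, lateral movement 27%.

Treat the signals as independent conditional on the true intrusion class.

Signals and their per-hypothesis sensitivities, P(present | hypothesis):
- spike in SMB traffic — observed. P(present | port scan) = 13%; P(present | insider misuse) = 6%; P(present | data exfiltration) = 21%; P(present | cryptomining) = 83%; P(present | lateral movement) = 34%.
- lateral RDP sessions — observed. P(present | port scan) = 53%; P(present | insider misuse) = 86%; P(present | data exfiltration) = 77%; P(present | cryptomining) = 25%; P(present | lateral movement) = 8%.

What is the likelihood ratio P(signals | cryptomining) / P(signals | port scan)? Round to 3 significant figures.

Joint likelihood of the signal pattern under each hypothesis:
  cryptomining: 0.83 × 0.25 = 0.2075
  port scan: 0.13 × 0.53 = 0.0689
Bayes factor = 0.2075 / 0.0689 ≈ 3.01

3.01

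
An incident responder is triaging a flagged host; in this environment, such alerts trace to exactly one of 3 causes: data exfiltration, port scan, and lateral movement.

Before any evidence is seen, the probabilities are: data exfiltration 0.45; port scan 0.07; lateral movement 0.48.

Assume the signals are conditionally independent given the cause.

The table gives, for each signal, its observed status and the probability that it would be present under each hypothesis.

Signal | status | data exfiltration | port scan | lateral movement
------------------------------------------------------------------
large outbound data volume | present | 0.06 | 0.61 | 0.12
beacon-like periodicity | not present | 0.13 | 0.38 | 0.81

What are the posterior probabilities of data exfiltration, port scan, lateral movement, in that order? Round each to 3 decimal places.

By Bayes' rule with conditional independence, the unnormalized weight for each hypothesis is prior × ∏ likelihoods (using 1 − P(present | H) for each absent signal):
  data exfiltration: 0.45 × 0.06 × (1 − 0.13) = 0.02349
  port scan: 0.07 × 0.61 × (1 − 0.38) = 0.026474
  lateral movement: 0.48 × 0.12 × (1 − 0.81) = 0.010944
The unnormalized weights sum to 0.060908.
P(data exfiltration | evidence) = 0.02349 / 0.060908 ≈ 0.386
P(port scan | evidence) = 0.026474 / 0.060908 ≈ 0.435
P(lateral movement | evidence) = 0.010944 / 0.060908 ≈ 0.180

0.386, 0.435, 0.180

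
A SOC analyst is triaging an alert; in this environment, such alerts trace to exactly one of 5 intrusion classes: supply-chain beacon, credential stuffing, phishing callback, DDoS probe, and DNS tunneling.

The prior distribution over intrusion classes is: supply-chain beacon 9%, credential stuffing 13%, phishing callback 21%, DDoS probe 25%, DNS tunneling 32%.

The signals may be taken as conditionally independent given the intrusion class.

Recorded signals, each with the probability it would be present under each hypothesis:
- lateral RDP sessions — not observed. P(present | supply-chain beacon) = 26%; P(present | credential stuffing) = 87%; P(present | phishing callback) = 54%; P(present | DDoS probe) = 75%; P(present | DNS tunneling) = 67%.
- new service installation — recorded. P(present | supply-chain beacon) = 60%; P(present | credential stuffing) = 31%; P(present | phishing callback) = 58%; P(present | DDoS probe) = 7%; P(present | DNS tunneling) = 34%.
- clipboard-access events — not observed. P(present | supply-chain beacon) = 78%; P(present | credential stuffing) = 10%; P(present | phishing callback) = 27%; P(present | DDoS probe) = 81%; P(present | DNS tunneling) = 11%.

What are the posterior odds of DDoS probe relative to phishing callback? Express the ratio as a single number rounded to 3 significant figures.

0.0203

Unnormalized posterior weight (prior times the signal likelihoods) for each of the two hypotheses (using 1 − P(present | H) for each absent signal):
  DDoS probe: 0.25 × (1 − 0.75) × 0.07 × (1 − 0.81) = 0.00083125
  phishing callback: 0.21 × (1 − 0.54) × 0.58 × (1 − 0.27) = 0.0409
Posterior odds = 0.00083125 / 0.0409 ≈ 0.0203.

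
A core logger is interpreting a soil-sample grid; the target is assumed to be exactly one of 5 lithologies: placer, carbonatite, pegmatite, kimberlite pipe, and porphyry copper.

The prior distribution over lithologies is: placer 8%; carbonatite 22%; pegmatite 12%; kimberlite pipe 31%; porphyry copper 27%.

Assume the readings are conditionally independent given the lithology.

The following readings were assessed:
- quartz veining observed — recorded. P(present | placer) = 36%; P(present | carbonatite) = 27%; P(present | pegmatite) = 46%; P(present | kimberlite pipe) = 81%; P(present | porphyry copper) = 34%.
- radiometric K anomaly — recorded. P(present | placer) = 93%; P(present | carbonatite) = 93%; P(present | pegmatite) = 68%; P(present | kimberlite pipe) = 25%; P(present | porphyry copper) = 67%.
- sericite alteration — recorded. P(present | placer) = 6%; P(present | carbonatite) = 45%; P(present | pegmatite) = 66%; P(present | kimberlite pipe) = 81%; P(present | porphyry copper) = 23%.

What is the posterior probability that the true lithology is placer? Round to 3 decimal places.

0.014

By Bayes' rule with conditional independence, the unnormalized weight for each hypothesis is prior × ∏ likelihoods:
  placer: 0.08 × 0.36 × 0.93 × 0.06 = 0.001607
  carbonatite: 0.22 × 0.27 × 0.93 × 0.45 = 0.024859
  pegmatite: 0.12 × 0.46 × 0.68 × 0.66 = 0.024774
  kimberlite pipe: 0.31 × 0.81 × 0.25 × 0.81 = 0.050848
  porphyry copper: 0.27 × 0.34 × 0.67 × 0.23 = 0.014146
Normalizing constant Z = 0.001607 + 0.024859 + 0.024774 + 0.050848 + 0.014146 = 0.11623.
P(placer | evidence) = 0.001607 / 0.11623 ≈ 0.014.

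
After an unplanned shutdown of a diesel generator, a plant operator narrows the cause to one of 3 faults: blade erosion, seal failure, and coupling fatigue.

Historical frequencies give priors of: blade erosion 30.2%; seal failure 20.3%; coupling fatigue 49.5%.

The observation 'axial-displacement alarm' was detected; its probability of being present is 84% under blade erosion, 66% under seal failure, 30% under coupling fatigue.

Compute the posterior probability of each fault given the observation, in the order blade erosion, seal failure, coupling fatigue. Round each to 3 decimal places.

0.473, 0.250, 0.277

Multiply each prior by the likelihood of the observation:
  blade erosion: 0.302 × 0.84 = 0.25368
  seal failure: 0.203 × 0.66 = 0.13398
  coupling fatigue: 0.495 × 0.30 = 0.1485
Marginal likelihood of the evidence = 0.53616.
P(blade erosion | evidence) = 0.25368 / 0.53616 ≈ 0.473
P(seal failure | evidence) = 0.13398 / 0.53616 ≈ 0.250
P(coupling fatigue | evidence) = 0.1485 / 0.53616 ≈ 0.277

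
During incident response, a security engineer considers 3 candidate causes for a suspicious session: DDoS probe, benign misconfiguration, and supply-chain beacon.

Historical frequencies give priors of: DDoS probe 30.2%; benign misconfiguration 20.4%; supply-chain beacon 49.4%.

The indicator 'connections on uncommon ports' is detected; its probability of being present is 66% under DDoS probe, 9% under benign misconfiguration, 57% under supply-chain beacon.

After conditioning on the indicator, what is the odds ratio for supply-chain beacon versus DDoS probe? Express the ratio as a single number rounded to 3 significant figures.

Posterior odds equal prior odds times the likelihood ratio; only the two competing hypotheses matter.
  supply-chain beacon: 0.494 × 0.57 = 0.28158
  DDoS probe: 0.302 × 0.66 = 0.19932
Odds(supply-chain beacon : DDoS probe) = 0.28158 / 0.19932 ≈ 1.41.

1.41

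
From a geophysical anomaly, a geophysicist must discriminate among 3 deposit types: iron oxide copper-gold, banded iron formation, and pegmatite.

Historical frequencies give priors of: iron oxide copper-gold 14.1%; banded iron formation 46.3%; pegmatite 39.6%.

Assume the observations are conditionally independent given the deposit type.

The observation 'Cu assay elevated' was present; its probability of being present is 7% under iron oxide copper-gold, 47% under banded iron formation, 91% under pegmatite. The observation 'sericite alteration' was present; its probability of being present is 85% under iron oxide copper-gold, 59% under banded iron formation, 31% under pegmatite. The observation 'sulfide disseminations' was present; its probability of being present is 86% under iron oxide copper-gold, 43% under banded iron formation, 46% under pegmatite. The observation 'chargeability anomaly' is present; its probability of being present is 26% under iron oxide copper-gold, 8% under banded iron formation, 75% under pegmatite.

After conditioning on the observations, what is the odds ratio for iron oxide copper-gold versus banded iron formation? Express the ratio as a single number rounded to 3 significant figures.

Unnormalized posterior weight (prior times the observation likelihoods) for each of the two hypotheses:
  iron oxide copper-gold: 0.141 × 0.07 × 0.85 × 0.86 × 0.26 = 0.0018759
  banded iron formation: 0.463 × 0.47 × 0.59 × 0.43 × 0.08 = 0.0044166
Posterior odds = 0.0018759 / 0.0044166 ≈ 0.425.

0.425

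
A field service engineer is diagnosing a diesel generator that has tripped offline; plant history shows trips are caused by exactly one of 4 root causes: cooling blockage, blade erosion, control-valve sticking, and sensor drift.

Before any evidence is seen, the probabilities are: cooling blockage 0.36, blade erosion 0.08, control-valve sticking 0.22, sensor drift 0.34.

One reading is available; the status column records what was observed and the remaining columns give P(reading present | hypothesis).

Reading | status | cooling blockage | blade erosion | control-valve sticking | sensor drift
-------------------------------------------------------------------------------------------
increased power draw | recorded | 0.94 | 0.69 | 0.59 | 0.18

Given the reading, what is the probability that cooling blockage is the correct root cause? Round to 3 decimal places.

0.579

For each hypothesis, the unnormalized posterior weight is prior × likelihood:
  cooling blockage: 0.36 × 0.94 = 0.3384
  blade erosion: 0.08 × 0.69 = 0.0552
  control-valve sticking: 0.22 × 0.59 = 0.1298
  sensor drift: 0.34 × 0.18 = 0.0612
Normalizing constant Z = 0.3384 + 0.0552 + 0.1298 + 0.0612 = 0.5846.
P(cooling blockage | evidence) = 0.3384 / 0.5846 ≈ 0.579.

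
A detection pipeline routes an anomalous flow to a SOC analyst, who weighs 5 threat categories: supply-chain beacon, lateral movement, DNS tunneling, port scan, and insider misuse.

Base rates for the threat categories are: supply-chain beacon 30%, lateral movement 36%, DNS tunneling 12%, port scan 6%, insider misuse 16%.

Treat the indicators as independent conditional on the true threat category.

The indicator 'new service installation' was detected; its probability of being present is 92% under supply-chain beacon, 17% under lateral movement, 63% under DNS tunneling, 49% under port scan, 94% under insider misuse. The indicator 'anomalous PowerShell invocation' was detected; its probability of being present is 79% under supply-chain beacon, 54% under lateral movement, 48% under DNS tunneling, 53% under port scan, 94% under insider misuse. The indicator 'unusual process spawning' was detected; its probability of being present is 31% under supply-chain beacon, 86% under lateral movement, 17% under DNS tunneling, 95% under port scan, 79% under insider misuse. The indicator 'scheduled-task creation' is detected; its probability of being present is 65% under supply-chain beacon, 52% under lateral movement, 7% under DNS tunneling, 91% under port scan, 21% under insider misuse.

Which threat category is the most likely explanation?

Multiply each prior by the joint likelihood of the indicator pattern:
  supply-chain beacon: 0.30 × 0.92 × 0.79 × 0.31 × 0.65 = 0.043935
  lateral movement: 0.36 × 0.17 × 0.54 × 0.86 × 0.52 = 0.014779
  DNS tunneling: 0.12 × 0.63 × 0.48 × 0.17 × 0.07 = 0.00043183
  port scan: 0.06 × 0.49 × 0.53 × 0.95 × 0.91 = 0.013471
  insider misuse: 0.16 × 0.94 × 0.94 × 0.79 × 0.21 = 0.023454
The unnormalized weights sum to 0.096071.
P(supply-chain beacon | evidence) ≈ 0.043935 / 0.096071 ≈ 0.457
P(lateral movement | evidence) ≈ 0.014779 / 0.096071 ≈ 0.154
P(DNS tunneling | evidence) ≈ 0.00043183 / 0.096071 ≈ 0.004
P(port scan | evidence) ≈ 0.013471 / 0.096071 ≈ 0.140
P(insider misuse | evidence) ≈ 0.023454 / 0.096071 ≈ 0.244
The largest is 0.457, so supply-chain beacon is most probable.

supply-chain beacon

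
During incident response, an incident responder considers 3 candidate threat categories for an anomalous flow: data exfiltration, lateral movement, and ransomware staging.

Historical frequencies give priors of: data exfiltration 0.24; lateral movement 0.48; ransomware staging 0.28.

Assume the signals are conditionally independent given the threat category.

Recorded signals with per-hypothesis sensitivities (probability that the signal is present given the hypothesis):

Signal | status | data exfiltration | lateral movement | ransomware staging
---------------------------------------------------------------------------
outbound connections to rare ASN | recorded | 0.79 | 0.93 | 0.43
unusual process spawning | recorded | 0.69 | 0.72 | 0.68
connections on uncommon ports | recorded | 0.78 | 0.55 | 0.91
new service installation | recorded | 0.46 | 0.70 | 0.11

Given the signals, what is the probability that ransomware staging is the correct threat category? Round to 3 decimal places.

For each hypothesis, the unnormalized posterior weight is prior × product of the signal likelihoods:
  data exfiltration: 0.24 × 0.79 × 0.69 × 0.78 × 0.46 = 0.04694
  lateral movement: 0.48 × 0.93 × 0.72 × 0.55 × 0.70 = 0.12374
  ransomware staging: 0.28 × 0.43 × 0.68 × 0.91 × 0.11 = 0.0081954
Normalizing constant Z = 0.04694 + 0.12374 + 0.0081954 = 0.17888.
P(ransomware staging | evidence) = 0.0081954 / 0.17888 ≈ 0.046.

0.046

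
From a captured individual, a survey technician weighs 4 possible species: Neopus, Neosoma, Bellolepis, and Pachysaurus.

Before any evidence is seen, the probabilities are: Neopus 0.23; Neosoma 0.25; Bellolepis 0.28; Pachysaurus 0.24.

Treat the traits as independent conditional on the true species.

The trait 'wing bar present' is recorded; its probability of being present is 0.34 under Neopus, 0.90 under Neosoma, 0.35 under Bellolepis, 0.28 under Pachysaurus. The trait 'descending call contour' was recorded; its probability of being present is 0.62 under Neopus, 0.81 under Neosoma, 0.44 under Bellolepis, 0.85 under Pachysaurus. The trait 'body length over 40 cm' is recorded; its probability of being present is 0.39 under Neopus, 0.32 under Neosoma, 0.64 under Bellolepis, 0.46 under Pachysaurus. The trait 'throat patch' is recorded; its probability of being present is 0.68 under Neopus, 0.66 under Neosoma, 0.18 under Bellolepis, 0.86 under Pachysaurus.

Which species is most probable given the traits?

Neosoma

By Bayes' rule with conditional independence, the unnormalized weight for each hypothesis is prior × ∏ likelihoods:
  Neopus: 0.23 × 0.34 × 0.62 × 0.39 × 0.68 = 0.012858
  Neosoma: 0.25 × 0.90 × 0.81 × 0.32 × 0.66 = 0.038491
  Bellolepis: 0.28 × 0.35 × 0.44 × 0.64 × 0.18 = 0.0049674
  Pachysaurus: 0.24 × 0.28 × 0.85 × 0.46 × 0.86 = 0.022597
Marginal likelihood of the evidence = 0.078913.
P(Neopus | evidence) ≈ 0.012858 / 0.078913 ≈ 0.163
P(Neosoma | evidence) ≈ 0.038491 / 0.078913 ≈ 0.488
P(Bellolepis | evidence) ≈ 0.0049674 / 0.078913 ≈ 0.063
P(Pachysaurus | evidence) ≈ 0.022597 / 0.078913 ≈ 0.286
The largest is 0.488, so Neosoma is most probable.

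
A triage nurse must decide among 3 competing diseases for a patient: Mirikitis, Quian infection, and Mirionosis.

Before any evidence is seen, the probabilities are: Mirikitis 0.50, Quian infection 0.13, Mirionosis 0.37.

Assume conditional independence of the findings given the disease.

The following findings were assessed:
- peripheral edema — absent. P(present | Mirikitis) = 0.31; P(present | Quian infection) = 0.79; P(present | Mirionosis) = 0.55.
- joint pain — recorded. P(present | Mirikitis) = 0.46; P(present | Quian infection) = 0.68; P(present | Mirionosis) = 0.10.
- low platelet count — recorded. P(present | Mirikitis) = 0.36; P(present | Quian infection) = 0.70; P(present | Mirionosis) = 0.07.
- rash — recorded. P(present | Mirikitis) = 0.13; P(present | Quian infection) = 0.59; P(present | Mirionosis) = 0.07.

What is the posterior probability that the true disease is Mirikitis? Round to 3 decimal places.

For each hypothesis, the unnormalized posterior weight is prior × product of the finding likelihoods (using 1 − P(present | H) for each absent finding):
  Mirikitis: 0.50 × (1 − 0.31) × 0.46 × 0.36 × 0.13 = 0.0074272
  Quian infection: 0.13 × (1 − 0.79) × 0.68 × 0.70 × 0.59 = 0.0076669
  Mirionosis: 0.37 × (1 − 0.55) × 0.10 × 0.07 × 0.07 = 8.1585e-05
The unnormalized weights sum to 0.015176.
P(Mirikitis | evidence) = 0.0074272 / 0.015176 ≈ 0.489.

0.489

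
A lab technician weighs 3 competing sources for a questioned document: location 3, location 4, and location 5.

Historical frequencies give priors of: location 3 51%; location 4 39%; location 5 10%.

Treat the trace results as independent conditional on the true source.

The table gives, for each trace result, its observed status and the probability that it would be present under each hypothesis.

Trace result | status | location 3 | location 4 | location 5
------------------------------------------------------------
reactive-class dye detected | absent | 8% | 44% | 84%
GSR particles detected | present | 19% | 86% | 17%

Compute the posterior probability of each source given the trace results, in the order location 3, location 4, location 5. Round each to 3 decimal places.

0.319, 0.672, 0.010

For each hypothesis, the unnormalized posterior weight is prior × product of the trace result likelihoods (using 1 − P(present | H) for each absent trace result):
  location 3: 0.51 × (1 − 0.08) × 0.19 = 0.089148
  location 4: 0.39 × (1 − 0.44) × 0.86 = 0.18782
  location 5: 0.10 × (1 − 0.84) × 0.17 = 0.00272
Marginal likelihood of the evidence = 0.27969.
P(location 3 | evidence) = 0.089148 / 0.27969 ≈ 0.319
P(location 4 | evidence) = 0.18782 / 0.27969 ≈ 0.672
P(location 5 | evidence) = 0.00272 / 0.27969 ≈ 0.010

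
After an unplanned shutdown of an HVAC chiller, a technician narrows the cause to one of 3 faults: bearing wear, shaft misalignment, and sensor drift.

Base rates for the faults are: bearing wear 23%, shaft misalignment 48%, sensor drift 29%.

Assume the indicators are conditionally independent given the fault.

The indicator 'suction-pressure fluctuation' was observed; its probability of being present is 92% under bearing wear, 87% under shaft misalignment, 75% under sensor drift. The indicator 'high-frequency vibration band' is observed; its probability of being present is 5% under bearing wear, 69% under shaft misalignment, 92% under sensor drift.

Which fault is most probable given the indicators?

For each hypothesis, the unnormalized posterior weight is prior × product of the indicator likelihoods:
  bearing wear: 0.23 × 0.92 × 0.05 = 0.01058
  shaft misalignment: 0.48 × 0.87 × 0.69 = 0.28814
  sensor drift: 0.29 × 0.75 × 0.92 = 0.2001
The unnormalized weights sum to 0.49882.
P(bearing wear | evidence) ≈ 0.01058 / 0.49882 ≈ 0.021
P(shaft misalignment | evidence) ≈ 0.28814 / 0.49882 ≈ 0.578
P(sensor drift | evidence) ≈ 0.2001 / 0.49882 ≈ 0.401
The largest is 0.578, so shaft misalignment is most probable.

shaft misalignment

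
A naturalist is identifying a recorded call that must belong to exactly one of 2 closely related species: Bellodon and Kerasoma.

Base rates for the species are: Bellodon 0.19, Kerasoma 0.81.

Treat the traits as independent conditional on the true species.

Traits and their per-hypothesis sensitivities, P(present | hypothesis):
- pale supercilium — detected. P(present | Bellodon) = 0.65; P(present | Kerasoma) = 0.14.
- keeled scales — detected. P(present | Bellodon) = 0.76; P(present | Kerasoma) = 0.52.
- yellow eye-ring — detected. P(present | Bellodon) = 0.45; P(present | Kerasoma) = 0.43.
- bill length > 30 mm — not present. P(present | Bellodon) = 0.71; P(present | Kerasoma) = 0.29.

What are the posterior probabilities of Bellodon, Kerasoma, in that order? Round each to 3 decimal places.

0.405, 0.595

By Bayes' rule with conditional independence, the unnormalized weight for each hypothesis is prior × ∏ likelihoods (using 1 − P(present | H) for each absent trait):
  Bellodon: 0.19 × 0.65 × 0.76 × 0.45 × (1 − 0.71) = 0.012249
  Kerasoma: 0.81 × 0.14 × 0.52 × 0.43 × (1 − 0.29) = 0.018003
Marginal likelihood of the evidence = 0.030252.
P(Bellodon | evidence) = 0.012249 / 0.030252 ≈ 0.405
P(Kerasoma | evidence) = 0.018003 / 0.030252 ≈ 0.595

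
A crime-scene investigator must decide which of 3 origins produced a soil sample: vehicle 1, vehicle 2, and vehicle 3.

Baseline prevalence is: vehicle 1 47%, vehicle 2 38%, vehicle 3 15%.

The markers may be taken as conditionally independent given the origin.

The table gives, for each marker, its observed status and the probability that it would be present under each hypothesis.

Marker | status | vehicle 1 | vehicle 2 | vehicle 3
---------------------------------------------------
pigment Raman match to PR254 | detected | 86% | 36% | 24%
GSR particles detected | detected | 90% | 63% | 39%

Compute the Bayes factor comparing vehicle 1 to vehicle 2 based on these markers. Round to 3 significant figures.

3.41

Take the product of per-marker likelihoods under each hypothesis, then divide.
  vehicle 1: 0.86 × 0.90 = 0.774
  vehicle 2: 0.36 × 0.63 = 0.2268
Bayes factor = 0.774 / 0.2268 ≈ 3.41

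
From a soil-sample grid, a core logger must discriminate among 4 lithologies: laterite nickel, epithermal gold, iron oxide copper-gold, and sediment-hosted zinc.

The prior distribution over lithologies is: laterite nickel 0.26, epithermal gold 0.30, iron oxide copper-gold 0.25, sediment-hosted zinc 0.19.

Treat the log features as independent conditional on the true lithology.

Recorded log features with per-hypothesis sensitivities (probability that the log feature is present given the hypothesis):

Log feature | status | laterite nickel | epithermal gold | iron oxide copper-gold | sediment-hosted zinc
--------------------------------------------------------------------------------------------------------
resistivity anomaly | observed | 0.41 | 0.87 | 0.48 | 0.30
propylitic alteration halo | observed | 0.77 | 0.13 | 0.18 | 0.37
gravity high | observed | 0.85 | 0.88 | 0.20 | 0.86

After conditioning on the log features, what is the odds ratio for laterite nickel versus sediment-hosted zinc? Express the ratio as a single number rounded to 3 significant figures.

3.85

Unnormalized posterior weight (prior times the log feature likelihoods) for each of the two hypotheses:
  laterite nickel: 0.26 × 0.41 × 0.77 × 0.85 = 0.06977
  sediment-hosted zinc: 0.19 × 0.30 × 0.37 × 0.86 = 0.018137
Odds(laterite nickel : sediment-hosted zinc) = 0.06977 / 0.018137 ≈ 3.85.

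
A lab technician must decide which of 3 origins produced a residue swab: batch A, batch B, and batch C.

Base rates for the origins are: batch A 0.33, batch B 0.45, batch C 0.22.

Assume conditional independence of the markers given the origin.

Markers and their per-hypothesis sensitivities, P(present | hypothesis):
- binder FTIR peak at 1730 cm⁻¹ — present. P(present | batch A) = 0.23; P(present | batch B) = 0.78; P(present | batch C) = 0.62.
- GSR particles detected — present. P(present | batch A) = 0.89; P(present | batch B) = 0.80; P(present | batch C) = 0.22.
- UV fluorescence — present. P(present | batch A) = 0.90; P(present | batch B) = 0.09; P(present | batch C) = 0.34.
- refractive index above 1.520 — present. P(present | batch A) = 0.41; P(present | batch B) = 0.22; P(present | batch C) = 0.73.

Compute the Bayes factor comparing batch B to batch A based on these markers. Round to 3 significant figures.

0.164

Joint likelihood of the marker pattern under each hypothesis:
  batch B: 0.78 × 0.80 × 0.09 × 0.22 = 0.012355
  batch A: 0.23 × 0.89 × 0.90 × 0.41 = 0.075534
Bayes factor = 0.012355 / 0.075534 ≈ 0.164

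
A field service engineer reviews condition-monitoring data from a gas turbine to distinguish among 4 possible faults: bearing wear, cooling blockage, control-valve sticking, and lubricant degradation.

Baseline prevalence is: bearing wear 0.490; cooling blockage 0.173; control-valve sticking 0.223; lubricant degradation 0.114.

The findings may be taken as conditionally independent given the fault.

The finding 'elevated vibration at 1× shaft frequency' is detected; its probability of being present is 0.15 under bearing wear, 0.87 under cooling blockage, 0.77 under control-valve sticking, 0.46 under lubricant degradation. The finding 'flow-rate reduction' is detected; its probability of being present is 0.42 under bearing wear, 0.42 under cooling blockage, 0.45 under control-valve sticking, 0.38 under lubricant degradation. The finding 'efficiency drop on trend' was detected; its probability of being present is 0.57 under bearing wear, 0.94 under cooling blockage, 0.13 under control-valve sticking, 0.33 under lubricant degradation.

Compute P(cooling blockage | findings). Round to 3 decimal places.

0.635

Multiply each prior by the joint likelihood of the evidence pattern:
  bearing wear: 0.490 × 0.15 × 0.42 × 0.57 = 0.017596
  cooling blockage: 0.173 × 0.87 × 0.42 × 0.94 = 0.059421
  control-valve sticking: 0.223 × 0.77 × 0.45 × 0.13 = 0.010045
  lubricant degradation: 0.114 × 0.46 × 0.38 × 0.33 = 0.006576
The unnormalized weights sum to 0.093638.
P(cooling blockage | evidence) = 0.059421 / 0.093638 ≈ 0.635.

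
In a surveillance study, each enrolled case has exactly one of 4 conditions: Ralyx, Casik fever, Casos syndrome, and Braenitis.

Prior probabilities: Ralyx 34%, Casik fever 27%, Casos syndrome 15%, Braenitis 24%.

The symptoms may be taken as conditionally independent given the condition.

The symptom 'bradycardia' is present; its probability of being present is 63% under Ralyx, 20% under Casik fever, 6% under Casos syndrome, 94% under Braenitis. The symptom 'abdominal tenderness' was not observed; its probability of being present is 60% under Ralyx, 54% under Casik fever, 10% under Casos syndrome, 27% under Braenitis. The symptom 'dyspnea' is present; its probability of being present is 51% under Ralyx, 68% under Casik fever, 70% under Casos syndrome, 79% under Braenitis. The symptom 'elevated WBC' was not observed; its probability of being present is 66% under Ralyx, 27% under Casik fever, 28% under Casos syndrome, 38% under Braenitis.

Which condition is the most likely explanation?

By Bayes' rule with conditional independence, the unnormalized weight for each hypothesis is prior × ∏ likelihoods (using 1 − P(present | H) for each absent symptom):
  Ralyx: 0.34 × 0.63 × (1 − 0.60) × 0.51 × (1 − 0.66) = 0.014857
  Casik fever: 0.27 × 0.20 × (1 − 0.54) × 0.68 × (1 − 0.27) = 0.012331
  Casos syndrome: 0.15 × 0.06 × (1 − 0.10) × 0.70 × (1 − 0.28) = 0.0040824
  Braenitis: 0.24 × 0.94 × (1 − 0.27) × 0.79 × (1 − 0.38) = 0.080664
The unnormalized weights sum to 0.11193.
P(Ralyx | evidence) ≈ 0.014857 / 0.11193 ≈ 0.133
P(Casik fever | evidence) ≈ 0.012331 / 0.11193 ≈ 0.110
P(Casos syndrome | evidence) ≈ 0.0040824 / 0.11193 ≈ 0.036
P(Braenitis | evidence) ≈ 0.080664 / 0.11193 ≈ 0.721
The largest is 0.721, so Braenitis is most probable.

Braenitis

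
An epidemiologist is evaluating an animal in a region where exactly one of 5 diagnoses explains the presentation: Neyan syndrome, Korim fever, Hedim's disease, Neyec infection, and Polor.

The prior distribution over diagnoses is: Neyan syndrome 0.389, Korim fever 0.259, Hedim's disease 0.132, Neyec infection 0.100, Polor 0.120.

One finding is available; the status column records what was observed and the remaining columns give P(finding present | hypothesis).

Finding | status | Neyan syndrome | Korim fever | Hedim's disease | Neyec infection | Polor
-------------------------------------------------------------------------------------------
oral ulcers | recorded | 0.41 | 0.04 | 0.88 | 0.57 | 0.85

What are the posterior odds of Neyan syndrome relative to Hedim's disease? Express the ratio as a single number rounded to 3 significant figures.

1.37

Posterior odds equal prior odds times the likelihood ratio; only the two competing hypotheses matter.
  Neyan syndrome: 0.389 × 0.41 = 0.15949
  Hedim's disease: 0.132 × 0.88 = 0.11616
Posterior odds = 0.15949 / 0.11616 ≈ 1.37.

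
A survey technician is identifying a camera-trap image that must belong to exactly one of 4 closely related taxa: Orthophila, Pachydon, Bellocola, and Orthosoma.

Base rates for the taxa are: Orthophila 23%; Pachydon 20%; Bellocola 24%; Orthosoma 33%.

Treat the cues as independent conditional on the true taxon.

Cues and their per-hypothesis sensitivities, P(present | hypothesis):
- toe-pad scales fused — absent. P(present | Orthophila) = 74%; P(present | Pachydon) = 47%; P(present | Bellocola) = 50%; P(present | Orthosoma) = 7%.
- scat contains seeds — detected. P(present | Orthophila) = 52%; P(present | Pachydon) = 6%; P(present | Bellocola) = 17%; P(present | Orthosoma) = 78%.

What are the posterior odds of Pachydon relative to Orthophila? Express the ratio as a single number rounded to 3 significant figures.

The normalizing constant cancels in an odds ratio, so compute prior × likelihood for the two hypotheses only (using 1 − P(present | H) for each absent cue):
  Pachydon: 0.20 × (1 − 0.47) × 0.06 = 0.00636
  Orthophila: 0.23 × (1 − 0.74) × 0.52 = 0.031096
Odds(Pachydon : Orthophila) = 0.00636 / 0.031096 ≈ 0.205.

0.205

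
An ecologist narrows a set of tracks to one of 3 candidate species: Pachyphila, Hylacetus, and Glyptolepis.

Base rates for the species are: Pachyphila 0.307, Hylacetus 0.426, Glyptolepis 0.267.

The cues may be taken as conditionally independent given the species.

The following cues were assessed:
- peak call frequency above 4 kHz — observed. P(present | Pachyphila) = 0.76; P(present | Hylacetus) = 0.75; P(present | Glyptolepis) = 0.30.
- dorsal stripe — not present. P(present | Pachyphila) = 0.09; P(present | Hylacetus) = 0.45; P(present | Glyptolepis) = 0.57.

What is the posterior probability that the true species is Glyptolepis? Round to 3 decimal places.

Multiply each prior by the joint likelihood of the cue pattern (using 1 − P(present | H) for each absent cue):
  Pachyphila: 0.307 × 0.76 × (1 − 0.09) = 0.21232
  Hylacetus: 0.426 × 0.75 × (1 − 0.45) = 0.17573
  Glyptolepis: 0.267 × 0.30 × (1 − 0.57) = 0.034443
Marginal likelihood of the evidence = 0.42249.
P(Glyptolepis | evidence) = 0.034443 / 0.42249 ≈ 0.082.

0.082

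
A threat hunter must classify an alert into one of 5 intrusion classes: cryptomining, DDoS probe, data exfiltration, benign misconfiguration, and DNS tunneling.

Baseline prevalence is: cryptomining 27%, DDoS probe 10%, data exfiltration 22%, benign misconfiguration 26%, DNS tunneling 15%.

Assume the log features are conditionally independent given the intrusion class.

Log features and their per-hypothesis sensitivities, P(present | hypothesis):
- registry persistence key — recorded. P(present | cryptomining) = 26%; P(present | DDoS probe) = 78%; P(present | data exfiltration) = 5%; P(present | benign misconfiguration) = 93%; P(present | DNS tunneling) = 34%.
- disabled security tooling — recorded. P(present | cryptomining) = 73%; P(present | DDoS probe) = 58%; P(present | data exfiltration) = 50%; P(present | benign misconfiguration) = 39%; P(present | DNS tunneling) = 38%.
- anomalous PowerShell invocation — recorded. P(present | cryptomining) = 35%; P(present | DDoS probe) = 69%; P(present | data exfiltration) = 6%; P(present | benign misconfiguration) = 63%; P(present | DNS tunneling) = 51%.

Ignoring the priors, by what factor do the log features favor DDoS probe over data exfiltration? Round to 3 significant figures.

The Bayes factor is the ratio of the joint likelihoods of the log feature pattern under the two hypotheses.
  DDoS probe: 0.78 × 0.58 × 0.69 = 0.31216
  data exfiltration: 0.05 × 0.50 × 0.06 = 0.0015
Bayes factor = 0.31216 / 0.0015 ≈ 208

208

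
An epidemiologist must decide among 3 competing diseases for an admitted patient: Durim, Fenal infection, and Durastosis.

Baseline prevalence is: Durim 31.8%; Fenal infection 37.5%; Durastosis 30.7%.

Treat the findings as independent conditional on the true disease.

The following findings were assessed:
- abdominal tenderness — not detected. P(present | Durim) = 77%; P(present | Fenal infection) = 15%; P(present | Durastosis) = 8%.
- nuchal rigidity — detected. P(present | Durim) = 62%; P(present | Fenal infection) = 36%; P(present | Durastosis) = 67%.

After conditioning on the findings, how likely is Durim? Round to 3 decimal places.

0.130

Multiply each prior by the joint likelihood of the evidence pattern (using 1 − P(present | H) for each absent finding):
  Durim: 0.318 × (1 − 0.77) × 0.62 = 0.045347
  Fenal infection: 0.375 × (1 − 0.15) × 0.36 = 0.11475
  Durastosis: 0.307 × (1 − 0.08) × 0.67 = 0.18923
Normalizing constant Z = 0.045347 + 0.11475 + 0.18923 = 0.34933.
P(Durim | evidence) = 0.045347 / 0.34933 ≈ 0.130.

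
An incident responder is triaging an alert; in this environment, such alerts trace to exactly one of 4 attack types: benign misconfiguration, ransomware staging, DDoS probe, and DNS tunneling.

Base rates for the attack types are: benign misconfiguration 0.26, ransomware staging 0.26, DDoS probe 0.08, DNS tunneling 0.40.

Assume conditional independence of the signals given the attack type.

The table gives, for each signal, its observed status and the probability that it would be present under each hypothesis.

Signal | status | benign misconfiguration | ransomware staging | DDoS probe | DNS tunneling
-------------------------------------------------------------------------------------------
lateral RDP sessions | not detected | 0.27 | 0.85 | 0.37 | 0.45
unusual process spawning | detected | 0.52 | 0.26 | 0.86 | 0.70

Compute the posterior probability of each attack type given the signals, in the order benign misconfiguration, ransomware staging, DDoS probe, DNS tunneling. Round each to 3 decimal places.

By Bayes' rule with conditional independence, the unnormalized weight for each hypothesis is prior × ∏ likelihoods (using 1 − P(present | H) for each absent signal):
  benign misconfiguration: 0.26 × (1 − 0.27) × 0.52 = 0.098696
  ransomware staging: 0.26 × (1 − 0.85) × 0.26 = 0.01014
  DDoS probe: 0.08 × (1 − 0.37) × 0.86 = 0.043344
  DNS tunneling: 0.40 × (1 − 0.45) × 0.70 = 0.154
Marginal likelihood of the evidence = 0.30618.
P(benign misconfiguration | evidence) = 0.098696 / 0.30618 ≈ 0.322
P(ransomware staging | evidence) = 0.01014 / 0.30618 ≈ 0.033
P(DDoS probe | evidence) = 0.043344 / 0.30618 ≈ 0.142
P(DNS tunneling | evidence) = 0.154 / 0.30618 ≈ 0.503

0.322, 0.033, 0.142, 0.503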